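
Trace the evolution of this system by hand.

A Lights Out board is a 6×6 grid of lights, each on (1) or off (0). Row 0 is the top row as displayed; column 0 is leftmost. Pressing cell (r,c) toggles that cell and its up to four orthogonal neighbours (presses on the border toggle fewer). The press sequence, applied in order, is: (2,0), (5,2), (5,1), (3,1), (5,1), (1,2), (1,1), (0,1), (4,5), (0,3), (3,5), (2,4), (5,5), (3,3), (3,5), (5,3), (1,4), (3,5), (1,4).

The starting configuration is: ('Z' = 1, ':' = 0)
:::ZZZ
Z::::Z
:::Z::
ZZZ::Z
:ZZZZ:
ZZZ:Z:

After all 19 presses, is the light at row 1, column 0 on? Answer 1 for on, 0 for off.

step 0: :::ZZZ
Z::::Z
:::Z::
ZZZ::Z
:ZZZZ:
ZZZ:Z:
step 1: :::ZZZ
:::::Z
ZZ:Z::
:ZZ::Z
:ZZZZ:
ZZZ:Z:
step 2: :::ZZZ
:::::Z
ZZ:Z::
:ZZ::Z
:Z:ZZ:
Z::ZZ:
step 3: :::ZZZ
:::::Z
ZZ:Z::
:ZZ::Z
:::ZZ:
:ZZZZ:
step 4: :::ZZZ
:::::Z
Z::Z::
Z::::Z
:Z:ZZ:
:ZZZZ:
step 5: :::ZZZ
:::::Z
Z::Z::
Z::::Z
:::ZZ:
Z::ZZ:
step 6: ::ZZZZ
:ZZZ:Z
Z:ZZ::
Z::::Z
:::ZZ:
Z::ZZ:
step 7: :ZZZZZ
Z::Z:Z
ZZZZ::
Z::::Z
:::ZZ:
Z::ZZ:
step 8: Z::ZZZ
ZZ:Z:Z
ZZZZ::
Z::::Z
:::ZZ:
Z::ZZ:
step 9: Z::ZZZ
ZZ:Z:Z
ZZZZ::
Z:::::
:::Z:Z
Z::ZZZ
step 10: Z:Z::Z
ZZ:::Z
ZZZZ::
Z:::::
:::Z:Z
Z::ZZZ
step 11: Z:Z::Z
ZZ:::Z
ZZZZ:Z
Z:::ZZ
:::Z::
Z::ZZZ
step 12: Z:Z::Z
ZZ::ZZ
ZZZ:Z:
Z::::Z
:::Z::
Z::ZZZ
step 13: Z:Z::Z
ZZ::ZZ
ZZZ:Z:
Z::::Z
:::Z:Z
Z::Z::
step 14: Z:Z::Z
ZZ::ZZ
ZZZZZ:
Z:ZZZZ
:::::Z
Z::Z::
step 15: Z:Z::Z
ZZ::ZZ
ZZZZZZ
Z:ZZ::
::::::
Z::Z::
step 16: Z:Z::Z
ZZ::ZZ
ZZZZZZ
Z:ZZ::
:::Z::
Z:Z:Z:
step 17: Z:Z:ZZ
ZZ:Z::
ZZZZ:Z
Z:ZZ::
:::Z::
Z:Z:Z:
step 18: Z:Z:ZZ
ZZ:Z::
ZZZZ::
Z:ZZZZ
:::Z:Z
Z:Z:Z:
step 19: Z:Z::Z
ZZ::ZZ
ZZZZZ:
Z:ZZZZ
:::Z:Z
Z:Z:Z:

1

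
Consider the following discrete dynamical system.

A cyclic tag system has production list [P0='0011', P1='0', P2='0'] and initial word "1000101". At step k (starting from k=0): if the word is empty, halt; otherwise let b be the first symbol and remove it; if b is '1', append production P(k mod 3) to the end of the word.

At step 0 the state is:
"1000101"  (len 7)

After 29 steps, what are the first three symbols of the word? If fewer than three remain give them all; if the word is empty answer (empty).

100

gen 0: "1000101"  (len 7)
gen 1: "0001010011"  (len 10)
gen 2: "001010011"  (len 9)
gen 3: "01010011"  (len 8)
gen 4: "1010011"  (len 7)
gen 5: "0100110"  (len 7)
gen 6: "100110"  (len 6)
gen 7: "001100011"  (len 9)
gen 8: "01100011"  (len 8)
gen 9: "1100011"  (len 7)
gen 10: "1000110011"  (len 10)
gen 11: "0001100110"  (len 10)
gen 12: "001100110"  (len 9)
gen 13: "01100110"  (len 8)
gen 14: "1100110"  (len 7)
gen 15: "1001100"  (len 7)
gen 16: "0011000011"  (len 10)
gen 17: "011000011"  (len 9)
gen 18: "11000011"  (len 8)
gen 19: "10000110011"  (len 11)
gen 20: "00001100110"  (len 11)
gen 21: "0001100110"  (len 10)
gen 22: "001100110"  (len 9)
gen 23: "01100110"  (len 8)
gen 24: "1100110"  (len 7)
gen 25: "1001100011"  (len 10)
gen 26: "0011000110"  (len 10)
gen 27: "011000110"  (len 9)
gen 28: "11000110"  (len 8)
gen 29: "10001100"  (len 8)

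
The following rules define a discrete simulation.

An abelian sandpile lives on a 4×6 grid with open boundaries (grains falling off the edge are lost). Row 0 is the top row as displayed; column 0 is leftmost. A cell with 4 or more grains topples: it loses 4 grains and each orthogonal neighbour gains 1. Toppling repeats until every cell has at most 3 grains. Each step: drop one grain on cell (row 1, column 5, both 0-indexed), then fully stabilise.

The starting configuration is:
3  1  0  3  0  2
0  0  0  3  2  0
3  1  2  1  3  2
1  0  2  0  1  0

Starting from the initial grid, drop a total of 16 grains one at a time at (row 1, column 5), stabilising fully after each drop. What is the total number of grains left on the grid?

[0] 3  1  0  3  0  2
0  0  0  3  2  0
3  1  2  1  3  2
1  0  2  0  1  0
[1] 3  1  0  3  0  2
0  0  0  3  2  1
3  1  2  1  3  2
1  0  2  0  1  0
[2] 3  1  0  3  0  2
0  0  0  3  2  2
3  1  2  1  3  2
1  0  2  0  1  0
[3] 3  1  0  3  0  2
0  0  0  3  2  3
3  1  2  1  3  2
1  0  2  0  1  0
[4] 3  1  0  3  0  3
0  0  0  3  3  0
3  1  2  1  3  3
1  0  2  0  1  0
[5] 3  1  0  3  0  3
0  0  0  3  3  1
3  1  2  1  3  3
1  0  2  0  1  0
[6] 3  1  0  3  0  3
0  0  0  3  3  2
3  1  2  1  3  3
1  0  2  0  1  0
[7] 3  1  0  3  0  3
0  0  0  3  3  3
3  1  2  1  3  3
1  0  2  0  1  0
[8] 3  1  1  0  3  0
0  0  1  1  2  3
3  1  2  3  1  1
1  0  2  0  2  1
[9] 3  1  1  0  3  1
0  0  1  1  3  0
3  1  2  3  1  2
1  0  2  0  2  1
[10] 3  1  1  0  3  1
0  0  1  1  3  1
3  1  2  3  1  2
1  0  2  0  2  1
[11] 3  1  1  0  3  1
0  0  1  1  3  2
3  1  2  3  1  2
1  0  2  0  2  1
[12] 3  1  1  0  3  1
0  0  1  1  3  3
3  1  2  3  1  2
1  0  2  0  2  1
[13] 3  1  1  1  0  3
0  0  1  2  1  1
3  1  2  3  2  3
1  0  2  0  2  1
[14] 3  1  1  1  0  3
0  0  1  2  1  2
3  1  2  3  2  3
1  0  2  0  2  1
[15] 3  1  1  1  0  3
0  0  1  2  1  3
3  1  2  3  2  3
1  0  2  0  2  1
[16] 3  1  1  1  1  0
0  0  1  2  2  2
3  1  2  3  3  0
1  0  2  0  2  2

33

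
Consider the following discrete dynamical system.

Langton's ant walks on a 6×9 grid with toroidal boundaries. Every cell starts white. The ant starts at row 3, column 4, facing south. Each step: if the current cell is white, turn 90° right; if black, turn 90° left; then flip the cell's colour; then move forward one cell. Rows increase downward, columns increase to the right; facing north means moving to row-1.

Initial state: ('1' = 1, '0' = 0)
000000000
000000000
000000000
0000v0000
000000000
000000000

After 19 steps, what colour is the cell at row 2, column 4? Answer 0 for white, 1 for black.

0) 000000000
000000000
000000000
0000v0000
000000000
000000000
1) 000000000
000000000
000000000
000<10000
000000000
000000000
2) 000000000
000000000
000^00000
000110000
000000000
000000000
3) 000000000
000000000
0001>0000
000110000
000000000
000000000
4) 000000000
000000000
000110000
0001v0000
000000000
000000000
5) 000000000
000000000
000110000
00010>000
000000000
000000000
6) 000000000
000000000
000110000
000101000
00000v000
000000000
7) 000000000
000000000
000110000
000101000
0000<1000
000000000
8) 000000000
000000000
000110000
0001^1000
000011000
000000000
9) 000000000
000000000
000110000
00011>000
000011000
000000000
10) 000000000
000000000
00011^000
000110000
000011000
000000000
11) 000000000
000000000
000111>00
000110000
000011000
000000000
12) 000000000
000000000
000111100
000110v00
000011000
000000000
13) 000000000
000000000
000111100
00011<100
000011000
000000000
14) 000000000
000000000
00011^100
000111100
000011000
000000000
15) 000000000
000000000
0001<0100
000111100
000011000
000000000
16) 000000000
000000000
000100100
0001v1100
000011000
000000000
17) 000000000
000000000
000100100
00010>100
000011000
000000000
18) 000000000
000000000
00010^100
000100100
000011000
000000000
19) 000000000
000000000
000101>00
000100100
000011000
000000000

0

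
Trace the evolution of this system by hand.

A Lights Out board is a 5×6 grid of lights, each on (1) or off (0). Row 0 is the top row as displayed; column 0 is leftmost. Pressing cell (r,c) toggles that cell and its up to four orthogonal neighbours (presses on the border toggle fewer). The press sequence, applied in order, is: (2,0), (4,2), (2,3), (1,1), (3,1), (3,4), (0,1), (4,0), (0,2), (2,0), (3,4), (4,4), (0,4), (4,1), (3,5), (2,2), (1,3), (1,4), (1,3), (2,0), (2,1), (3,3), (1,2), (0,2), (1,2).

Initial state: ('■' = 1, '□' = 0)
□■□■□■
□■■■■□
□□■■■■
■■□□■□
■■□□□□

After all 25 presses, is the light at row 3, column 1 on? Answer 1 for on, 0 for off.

k=0  □■□■□■
□■■■■□
□□■■■■
■■□□■□
■■□□□□
k=1  □■□■□■
■■■■■□
■■■■■■
□■□□■□
■■□□□□
k=2  □■□■□■
■■■■■□
■■■■■■
□■■□■□
■□■■□□
k=3  □■□■□■
■■■□■□
■■□□□■
□■■■■□
■□■■□□
k=4  □□□■□■
□□□□■□
■□□□□■
□■■■■□
■□■■□□
k=5  □□□■□■
□□□□■□
■■□□□■
■□□■■□
■■■■□□
k=6  □□□■□■
□□□□■□
■■□□■■
■□□□□■
■■■■■□
k=7  ■■■■□■
□■□□■□
■■□□■■
■□□□□■
■■■■■□
k=8  ■■■■□■
□■□□■□
■■□□■■
□□□□□■
□□■■■□
k=9  ■□□□□■
□■■□■□
■■□□■■
□□□□□■
□□■■■□
k=10  ■□□□□■
■■■□■□
□□□□■■
■□□□□■
□□■■■□
k=11  ■□□□□■
■■■□■□
□□□□□■
■□□■■□
□□■■□□
k=12  ■□□□□■
■■■□■□
□□□□□■
■□□■□□
□□■□■■
k=13  ■□□■■□
■■■□□□
□□□□□■
■□□■□□
□□■□■■
k=14  ■□□■■□
■■■□□□
□□□□□■
■■□■□□
■■□□■■
k=15  ■□□■■□
■■■□□□
□□□□□□
■■□■■■
■■□□■□
k=16  ■□□■■□
■■□□□□
□■■■□□
■■■■■■
■■□□■□
k=17  ■□□□■□
■■■■■□
□■■□□□
■■■■■■
■■□□■□
k=18  ■□□□□□
■■■□□■
□■■□■□
■■■■■■
■■□□■□
k=19  ■□□■□□
■■□■■■
□■■■■□
■■■■■■
■■□□■□
k=20  ■□□■□□
□■□■■■
■□■■■□
□■■■■■
■■□□■□
k=21  ■□□■□□
□□□■■■
□■□■■□
□□■■■■
■■□□■□
k=22  ■□□■□□
□□□■■■
□■□□■□
□□□□□■
■■□■■□
k=23  ■□■■□□
□■■□■■
□■■□■□
□□□□□■
■■□■■□
k=24  ■■□□□□
□■□□■■
□■■□■□
□□□□□■
■■□■■□
k=25  ■■■□□□
□□■■■■
□■□□■□
□□□□□■
■■□■■□

0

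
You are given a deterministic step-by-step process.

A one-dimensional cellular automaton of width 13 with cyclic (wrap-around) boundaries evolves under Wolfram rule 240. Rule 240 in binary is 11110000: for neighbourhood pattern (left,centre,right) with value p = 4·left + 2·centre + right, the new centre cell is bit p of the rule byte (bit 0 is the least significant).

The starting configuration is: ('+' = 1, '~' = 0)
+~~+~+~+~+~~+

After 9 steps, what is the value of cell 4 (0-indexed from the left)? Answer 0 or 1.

0

step 0: +~~+~+~+~+~~+
step 1: ++~~+~+~+~+~~
step 2: ~++~~+~+~+~+~
step 3: ~~++~~+~+~+~+
step 4: +~~++~~+~+~+~
step 5: ~+~~++~~+~+~+
step 6: +~+~~++~~+~+~
step 7: ~+~+~~++~~+~+
step 8: +~+~+~~++~~+~
step 9: ~+~+~+~~++~~+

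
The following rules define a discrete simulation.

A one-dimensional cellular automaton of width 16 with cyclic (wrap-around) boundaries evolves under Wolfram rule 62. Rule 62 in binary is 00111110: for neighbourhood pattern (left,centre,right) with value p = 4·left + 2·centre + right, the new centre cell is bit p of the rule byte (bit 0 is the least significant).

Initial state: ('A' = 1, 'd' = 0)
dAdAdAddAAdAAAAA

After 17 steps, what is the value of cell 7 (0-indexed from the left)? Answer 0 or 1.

1

step 0: dAdAdAddAAdAAAAA
step 1: AAAAAAAAAdAAdddd
step 2: AddddddddAAdAddA
step 3: dAddddddAAdAAAAA
step 4: AAAddddAAdAAdddd
step 5: AddAddAAdAAdAddA
step 6: dAAAAAAdAAdAAAAA
step 7: AAdddddAAdAAdddd
step 8: AdAdddAAdAAdAddA
step 9: dAAAdAAdAAdAAAAA
step 10: AAddAAdAAdAAdddd
step 11: AdAAAdAAdAAdAddA
step 12: dAAddAAdAAdAAAAA
step 13: AAdAAAdAAdAAdddd
step 14: AdAAddAAdAAdAddA
step 15: dAAdAAAdAAdAAAAA
step 16: AAdAAddAAdAAdddd
step 17: AdAAdAAAdAAdAddA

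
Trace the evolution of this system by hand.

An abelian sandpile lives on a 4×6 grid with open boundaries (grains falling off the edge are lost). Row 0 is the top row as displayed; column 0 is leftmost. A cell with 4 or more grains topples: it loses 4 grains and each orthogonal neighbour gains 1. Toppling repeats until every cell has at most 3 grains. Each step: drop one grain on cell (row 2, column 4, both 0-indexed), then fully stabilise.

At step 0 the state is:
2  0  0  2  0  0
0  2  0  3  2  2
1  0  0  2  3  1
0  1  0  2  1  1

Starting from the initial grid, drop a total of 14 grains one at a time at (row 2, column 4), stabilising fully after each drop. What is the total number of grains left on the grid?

k=0  2  0  0  2  0  0
0  2  0  3  2  2
1  0  0  2  3  1
0  1  0  2  1  1
k=1  2  0  0  2  0  0
0  2  0  3  3  2
1  0  0  3  0  2
0  1  0  2  2  1
k=2  2  0  0  2  0  0
0  2  0  3  3  2
1  0  0  3  1  2
0  1  0  2  2  1
k=3  2  0  0  2  0  0
0  2  0  3  3  2
1  0  0  3  2  2
0  1  0  2  2  1
k=4  2  0  0  2  0  0
0  2  0  3  3  2
1  0  0  3  3  2
0  1  0  2  2  1
k=5  2  0  0  3  1  0
0  2  1  1  1  3
1  0  1  1  2  3
0  1  0  3  3  1
k=6  2  0  0  3  1  0
0  2  1  1  1  3
1  0  1  1  3  3
0  1  0  3  3  1
k=7  2  0  0  3  1  1
0  2  1  1  3  0
1  0  1  3  2  1
0  1  1  0  1  3
k=8  2  0  0  3  1  1
0  2  1  1  3  0
1  0  1  3  3  1
0  1  1  0  1  3
k=9  2  0  0  3  2  1
0  2  1  3  0  1
1  0  2  0  2  2
0  1  1  1  2  3
k=10  2  0  0  3  2  1
0  2  1  3  0  1
1  0  2  0  3  2
0  1  1  1  2  3
k=11  2  0  0  3  2  1
0  2  1  3  1  1
1  0  2  1  0  3
0  1  1  1  3  3
k=12  2  0  0  3  2  1
0  2  1  3  1  1
1  0  2  1  1  3
0  1  1  1  3  3
k=13  2  0  0  3  2  1
0  2  1  3  1  1
1  0  2  1  2  3
0  1  1  1  3  3
k=14  2  0  0  3  2  1
0  2  1  3  1  1
1  0  2  1  3  3
0  1  1  1  3  3

35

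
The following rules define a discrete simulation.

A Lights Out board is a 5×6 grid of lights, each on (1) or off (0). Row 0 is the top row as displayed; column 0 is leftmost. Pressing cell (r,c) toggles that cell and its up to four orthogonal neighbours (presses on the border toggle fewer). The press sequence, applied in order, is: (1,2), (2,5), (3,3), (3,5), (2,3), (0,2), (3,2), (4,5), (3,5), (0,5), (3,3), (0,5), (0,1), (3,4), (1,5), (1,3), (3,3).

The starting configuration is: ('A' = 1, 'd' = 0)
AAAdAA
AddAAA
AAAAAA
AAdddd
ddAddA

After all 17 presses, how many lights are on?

12

gen 0: AAAdAA
AddAAA
AAAAAA
AAdddd
ddAddA
gen 1: AAddAA
AAAdAA
AAdAAA
AAdddd
ddAddA
gen 2: AAddAA
AAAdAd
AAdAdd
AAdddA
ddAddA
gen 3: AAddAA
AAAdAd
AAdddd
AAAAAA
ddAAdA
gen 4: AAddAA
AAAdAd
AAdddA
AAAAdd
ddAAdd
gen 5: AAddAA
AAAAAd
AAAAAA
AAAddd
ddAAdd
gen 6: AdAAAA
AAdAAd
AAAAAA
AAAddd
ddAAdd
gen 7: AdAAAA
AAdAAd
AAdAAA
AddAdd
dddAdd
gen 8: AdAAAA
AAdAAd
AAdAAA
AddAdA
dddAAA
gen 9: AdAAAA
AAdAAd
AAdAAd
AddAAd
dddAAd
gen 10: AdAAdd
AAdAAA
AAdAAd
AddAAd
dddAAd
gen 11: AdAAdd
AAdAAA
AAddAd
AdAddd
ddddAd
gen 12: AdAAAA
AAdAAd
AAddAd
AdAddd
ddddAd
gen 13: dAdAAA
AddAAd
AAddAd
AdAddd
ddddAd
gen 14: dAdAAA
AddAAd
AAdddd
AdAAAA
dddddd
gen 15: dAdAAd
AddAdA
AAdddA
AdAAAA
dddddd
gen 16: dAddAd
AdAdAA
AAdAdA
AdAAAA
dddddd
gen 17: dAddAd
AdAdAA
AAdddA
AddddA
dddAdd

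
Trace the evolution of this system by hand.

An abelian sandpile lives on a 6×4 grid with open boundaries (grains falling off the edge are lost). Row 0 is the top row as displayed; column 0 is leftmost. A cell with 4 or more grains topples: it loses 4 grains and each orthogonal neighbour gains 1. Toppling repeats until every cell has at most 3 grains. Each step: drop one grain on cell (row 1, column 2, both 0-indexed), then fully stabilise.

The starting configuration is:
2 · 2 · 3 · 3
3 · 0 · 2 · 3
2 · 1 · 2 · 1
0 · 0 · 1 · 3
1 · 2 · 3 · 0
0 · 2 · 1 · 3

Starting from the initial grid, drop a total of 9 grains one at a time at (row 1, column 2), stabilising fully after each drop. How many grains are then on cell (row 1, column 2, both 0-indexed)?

t=0: 2 · 2 · 3 · 3
3 · 0 · 2 · 3
2 · 1 · 2 · 1
0 · 0 · 1 · 3
1 · 2 · 3 · 0
0 · 2 · 1 · 3
t=1: 2 · 2 · 3 · 3
3 · 0 · 3 · 3
2 · 1 · 2 · 1
0 · 0 · 1 · 3
1 · 2 · 3 · 0
0 · 2 · 1 · 3
t=2: 2 · 3 · 1 · 1
3 · 1 · 2 · 1
2 · 1 · 3 · 2
0 · 0 · 1 · 3
1 · 2 · 3 · 0
0 · 2 · 1 · 3
t=3: 2 · 3 · 1 · 1
3 · 1 · 3 · 1
2 · 1 · 3 · 2
0 · 0 · 1 · 3
1 · 2 · 3 · 0
0 · 2 · 1 · 3
t=4: 2 · 3 · 2 · 1
3 · 2 · 1 · 2
2 · 2 · 0 · 3
0 · 0 · 2 · 3
1 · 2 · 3 · 0
0 · 2 · 1 · 3
t=5: 2 · 3 · 2 · 1
3 · 2 · 2 · 2
2 · 2 · 0 · 3
0 · 0 · 2 · 3
1 · 2 · 3 · 0
0 · 2 · 1 · 3
t=6: 2 · 3 · 2 · 1
3 · 2 · 3 · 2
2 · 2 · 0 · 3
0 · 0 · 2 · 3
1 · 2 · 3 · 0
0 · 2 · 1 · 3
t=7: 2 · 3 · 3 · 1
3 · 3 · 0 · 3
2 · 2 · 1 · 3
0 · 0 · 2 · 3
1 · 2 · 3 · 0
0 · 2 · 1 · 3
t=8: 2 · 3 · 3 · 1
3 · 3 · 1 · 3
2 · 2 · 1 · 3
0 · 0 · 2 · 3
1 · 2 · 3 · 0
0 · 2 · 1 · 3
t=9: 2 · 3 · 3 · 1
3 · 3 · 2 · 3
2 · 2 · 1 · 3
0 · 0 · 2 · 3
1 · 2 · 3 · 0
0 · 2 · 1 · 3

2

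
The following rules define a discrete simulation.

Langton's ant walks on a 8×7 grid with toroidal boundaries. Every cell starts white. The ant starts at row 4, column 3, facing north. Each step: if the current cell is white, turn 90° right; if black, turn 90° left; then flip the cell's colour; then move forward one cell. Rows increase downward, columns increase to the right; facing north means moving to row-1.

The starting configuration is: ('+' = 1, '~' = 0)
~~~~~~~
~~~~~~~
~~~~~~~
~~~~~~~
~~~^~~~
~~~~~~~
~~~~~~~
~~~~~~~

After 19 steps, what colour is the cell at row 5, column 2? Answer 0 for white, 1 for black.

gen 0: ~~~~~~~
~~~~~~~
~~~~~~~
~~~~~~~
~~~^~~~
~~~~~~~
~~~~~~~
~~~~~~~
gen 1: ~~~~~~~
~~~~~~~
~~~~~~~
~~~~~~~
~~~+>~~
~~~~~~~
~~~~~~~
~~~~~~~
gen 2: ~~~~~~~
~~~~~~~
~~~~~~~
~~~~~~~
~~~++~~
~~~~v~~
~~~~~~~
~~~~~~~
gen 3: ~~~~~~~
~~~~~~~
~~~~~~~
~~~~~~~
~~~++~~
~~~<+~~
~~~~~~~
~~~~~~~
gen 4: ~~~~~~~
~~~~~~~
~~~~~~~
~~~~~~~
~~~^+~~
~~~++~~
~~~~~~~
~~~~~~~
gen 5: ~~~~~~~
~~~~~~~
~~~~~~~
~~~~~~~
~~<~+~~
~~~++~~
~~~~~~~
~~~~~~~
gen 6: ~~~~~~~
~~~~~~~
~~~~~~~
~~^~~~~
~~+~+~~
~~~++~~
~~~~~~~
~~~~~~~
gen 7: ~~~~~~~
~~~~~~~
~~~~~~~
~~+>~~~
~~+~+~~
~~~++~~
~~~~~~~
~~~~~~~
gen 8: ~~~~~~~
~~~~~~~
~~~~~~~
~~++~~~
~~+v+~~
~~~++~~
~~~~~~~
~~~~~~~
gen 9: ~~~~~~~
~~~~~~~
~~~~~~~
~~++~~~
~~<++~~
~~~++~~
~~~~~~~
~~~~~~~
gen 10: ~~~~~~~
~~~~~~~
~~~~~~~
~~++~~~
~~~++~~
~~v++~~
~~~~~~~
~~~~~~~
gen 11: ~~~~~~~
~~~~~~~
~~~~~~~
~~++~~~
~~~++~~
~<+++~~
~~~~~~~
~~~~~~~
gen 12: ~~~~~~~
~~~~~~~
~~~~~~~
~~++~~~
~^~++~~
~++++~~
~~~~~~~
~~~~~~~
gen 13: ~~~~~~~
~~~~~~~
~~~~~~~
~~++~~~
~+>++~~
~++++~~
~~~~~~~
~~~~~~~
gen 14: ~~~~~~~
~~~~~~~
~~~~~~~
~~++~~~
~++++~~
~+v++~~
~~~~~~~
~~~~~~~
gen 15: ~~~~~~~
~~~~~~~
~~~~~~~
~~++~~~
~++++~~
~+~>+~~
~~~~~~~
~~~~~~~
gen 16: ~~~~~~~
~~~~~~~
~~~~~~~
~~++~~~
~++^+~~
~+~~+~~
~~~~~~~
~~~~~~~
gen 17: ~~~~~~~
~~~~~~~
~~~~~~~
~~++~~~
~+<~+~~
~+~~+~~
~~~~~~~
~~~~~~~
gen 18: ~~~~~~~
~~~~~~~
~~~~~~~
~~++~~~
~+~~+~~
~+v~+~~
~~~~~~~
~~~~~~~
gen 19: ~~~~~~~
~~~~~~~
~~~~~~~
~~++~~~
~+~~+~~
~<+~+~~
~~~~~~~
~~~~~~~

1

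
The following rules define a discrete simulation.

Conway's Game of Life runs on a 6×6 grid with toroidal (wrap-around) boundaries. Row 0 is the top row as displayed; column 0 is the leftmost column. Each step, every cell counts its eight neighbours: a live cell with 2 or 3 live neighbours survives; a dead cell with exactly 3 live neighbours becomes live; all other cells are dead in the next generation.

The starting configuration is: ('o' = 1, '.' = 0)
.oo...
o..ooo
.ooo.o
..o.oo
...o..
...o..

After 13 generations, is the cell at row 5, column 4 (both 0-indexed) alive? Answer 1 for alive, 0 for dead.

0) .oo...
o..ooo
.ooo.o
..o.oo
...o..
...o..
1) ooo..o
.....o
.o....
oo...o
..oo..
...o..
2) ooo.oo
..o..o
.o...o
oo....
ooooo.
o..oo.
3) ..o...
..oo..
.oo..o
...oo.
....o.
......
4) ..oo..
...o..
.o....
..oooo
...oo.
......
5) ..oo..
...o..
......
..o..o
..o..o
..o.o.
6) ..o.o.
..oo..
......
......
.oo.oo
.oo.o.
7) ....o.
..oo..
......
......
ooo.oo
o...o.
8) ....oo
...o..
......
oo...o
oo.oo.
o...o.
9) ...ooo
....o.
o.....
.oo.oo
..ooo.
oo....
10) o..ooo
...oo.
oo.oo.
ooo.oo
....o.
oo....
11) oooo..
.o....
......
..o...
..ooo.
oo.o..
12) ...o..
oo....
......
..o...
....o.
o....o
13) .o...o
......
.o....
......
.....o
....oo

1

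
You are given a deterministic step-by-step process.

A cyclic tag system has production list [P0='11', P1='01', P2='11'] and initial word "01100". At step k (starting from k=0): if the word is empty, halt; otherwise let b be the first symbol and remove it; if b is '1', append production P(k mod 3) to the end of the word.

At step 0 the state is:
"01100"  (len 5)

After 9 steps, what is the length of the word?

gen 0: "01100"  (len 5)
gen 1: "1100"  (len 4)
gen 2: "10001"  (len 5)
gen 3: "000111"  (len 6)
gen 4: "00111"  (len 5)
gen 5: "0111"  (len 4)
gen 6: "111"  (len 3)
gen 7: "1111"  (len 4)
gen 8: "11101"  (len 5)
gen 9: "110111"  (len 6)

6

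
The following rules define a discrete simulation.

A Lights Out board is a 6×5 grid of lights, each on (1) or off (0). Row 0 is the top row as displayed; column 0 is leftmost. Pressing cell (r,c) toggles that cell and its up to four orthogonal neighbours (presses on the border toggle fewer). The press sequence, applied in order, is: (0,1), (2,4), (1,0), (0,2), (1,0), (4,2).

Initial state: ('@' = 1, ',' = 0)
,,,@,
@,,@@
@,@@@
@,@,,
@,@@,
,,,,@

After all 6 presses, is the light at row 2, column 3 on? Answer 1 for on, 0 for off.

t=0: ,,,@,
@,,@@
@,@@@
@,@,,
@,@@,
,,,,@
t=1: @@@@,
@@,@@
@,@@@
@,@,,
@,@@,
,,,,@
t=2: @@@@,
@@,@,
@,@,,
@,@,@
@,@@,
,,,,@
t=3: ,@@@,
,,,@,
,,@,,
@,@,@
@,@@,
,,,,@
t=4: ,,,,,
,,@@,
,,@,,
@,@,@
@,@@,
,,,,@
t=5: @,,,,
@@@@,
@,@,,
@,@,@
@,@@,
,,,,@
t=6: @,,,,
@@@@,
@,@,,
@,,,@
@@,,,
,,@,@

0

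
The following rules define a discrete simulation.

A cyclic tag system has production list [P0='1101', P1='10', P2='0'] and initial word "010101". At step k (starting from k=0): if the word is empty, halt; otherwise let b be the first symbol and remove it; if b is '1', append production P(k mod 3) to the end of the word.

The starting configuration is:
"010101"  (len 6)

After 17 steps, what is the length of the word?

11

k=0  "010101"  (len 6)
k=1  "10101"  (len 5)
k=2  "010110"  (len 6)
k=3  "10110"  (len 5)
k=4  "01101101"  (len 8)
k=5  "1101101"  (len 7)
k=6  "1011010"  (len 7)
k=7  "0110101101"  (len 10)
k=8  "110101101"  (len 9)
k=9  "101011010"  (len 9)
k=10  "010110101101"  (len 12)
k=11  "10110101101"  (len 11)
k=12  "01101011010"  (len 11)
k=13  "1101011010"  (len 10)
k=14  "10101101010"  (len 11)
k=15  "01011010100"  (len 11)
k=16  "1011010100"  (len 10)
k=17  "01101010010"  (len 11)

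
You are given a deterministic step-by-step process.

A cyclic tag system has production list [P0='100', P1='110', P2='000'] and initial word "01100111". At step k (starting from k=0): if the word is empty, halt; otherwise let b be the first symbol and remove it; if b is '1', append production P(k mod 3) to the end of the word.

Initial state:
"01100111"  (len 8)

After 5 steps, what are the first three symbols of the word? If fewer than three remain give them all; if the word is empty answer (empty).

t=0: "01100111"  (len 8)
t=1: "1100111"  (len 7)
t=2: "100111110"  (len 9)
t=3: "00111110000"  (len 11)
t=4: "0111110000"  (len 10)
t=5: "111110000"  (len 9)

111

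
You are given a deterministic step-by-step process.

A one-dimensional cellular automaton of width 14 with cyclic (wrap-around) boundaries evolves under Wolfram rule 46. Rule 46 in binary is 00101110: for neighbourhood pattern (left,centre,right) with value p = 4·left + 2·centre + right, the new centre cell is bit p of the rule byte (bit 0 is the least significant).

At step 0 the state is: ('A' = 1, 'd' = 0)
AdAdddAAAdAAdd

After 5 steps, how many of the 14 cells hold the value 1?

step 0: AdAdddAAAdAAdd
step 1: AAAddAAddAAddA
step 2: ddddAAddAAddAA
step 3: dddAAddAAddAAd
step 4: ddAAddAAddAAdd
step 5: dAAddAAddAAddd

6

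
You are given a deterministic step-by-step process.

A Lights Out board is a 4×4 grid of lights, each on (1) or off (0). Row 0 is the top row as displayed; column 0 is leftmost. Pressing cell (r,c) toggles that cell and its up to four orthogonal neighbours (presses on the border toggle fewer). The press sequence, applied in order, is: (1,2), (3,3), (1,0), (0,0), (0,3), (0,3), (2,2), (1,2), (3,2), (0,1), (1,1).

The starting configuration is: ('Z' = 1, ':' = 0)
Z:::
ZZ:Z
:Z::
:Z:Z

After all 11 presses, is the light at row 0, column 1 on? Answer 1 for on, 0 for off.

k=0  Z:::
ZZ:Z
:Z::
:Z:Z
k=1  Z:Z:
Z:Z:
:ZZ:
:Z:Z
k=2  Z:Z:
Z:Z:
:ZZZ
:ZZ:
k=3  ::Z:
:ZZ:
ZZZZ
:ZZ:
k=4  ZZZ:
ZZZ:
ZZZZ
:ZZ:
k=5  ZZ:Z
ZZZZ
ZZZZ
:ZZ:
k=6  ZZZ:
ZZZ:
ZZZZ
:ZZ:
k=7  ZZZ:
ZZ::
Z:::
:Z::
k=8  ZZ::
Z:ZZ
Z:Z:
:Z::
k=9  ZZ::
Z:ZZ
Z:::
::ZZ
k=10  ::Z:
ZZZZ
Z:::
::ZZ
k=11  :ZZ:
:::Z
ZZ::
::ZZ

1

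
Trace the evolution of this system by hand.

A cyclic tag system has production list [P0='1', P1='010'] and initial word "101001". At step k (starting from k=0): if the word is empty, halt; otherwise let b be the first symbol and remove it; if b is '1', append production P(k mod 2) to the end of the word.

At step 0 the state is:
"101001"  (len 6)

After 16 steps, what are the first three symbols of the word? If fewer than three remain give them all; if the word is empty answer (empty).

100

step 0: "101001"  (len 6)
step 1: "010011"  (len 6)
step 2: "10011"  (len 5)
step 3: "00111"  (len 5)
step 4: "0111"  (len 4)
step 5: "111"  (len 3)
step 6: "11010"  (len 5)
step 7: "10101"  (len 5)
step 8: "0101010"  (len 7)
step 9: "101010"  (len 6)
step 10: "01010010"  (len 8)
step 11: "1010010"  (len 7)
step 12: "010010010"  (len 9)
step 13: "10010010"  (len 8)
step 14: "0010010010"  (len 10)
step 15: "010010010"  (len 9)
step 16: "10010010"  (len 8)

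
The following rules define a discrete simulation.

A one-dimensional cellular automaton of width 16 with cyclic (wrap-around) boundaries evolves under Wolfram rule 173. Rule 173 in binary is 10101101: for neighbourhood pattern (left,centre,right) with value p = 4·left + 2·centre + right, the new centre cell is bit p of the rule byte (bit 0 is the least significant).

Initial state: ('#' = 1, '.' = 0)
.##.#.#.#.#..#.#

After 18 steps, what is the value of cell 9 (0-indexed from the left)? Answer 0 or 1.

1

gen 0: .##.#.#.#.#..#.#
gen 1: ##.########..###
gen 2: #.########...###
gen 3: .########..#.###
gen 4: ########...####.
gen 5: #######..#.###.#
gen 6: ######...####.##
gen 7: #####..#.###.###
gen 8: ####...####.####
gen 9: ###..#.###.#####
gen 10: ##...####.######
gen 11: #..#.###.#######
gen 12: ...####.########
gen 13: .#.###.########.
gen 14: .####.########..
gen 15: .###.########..#
gen 16: ###.########...#
gen 17: ##.########..#.#
gen 18: #.########...###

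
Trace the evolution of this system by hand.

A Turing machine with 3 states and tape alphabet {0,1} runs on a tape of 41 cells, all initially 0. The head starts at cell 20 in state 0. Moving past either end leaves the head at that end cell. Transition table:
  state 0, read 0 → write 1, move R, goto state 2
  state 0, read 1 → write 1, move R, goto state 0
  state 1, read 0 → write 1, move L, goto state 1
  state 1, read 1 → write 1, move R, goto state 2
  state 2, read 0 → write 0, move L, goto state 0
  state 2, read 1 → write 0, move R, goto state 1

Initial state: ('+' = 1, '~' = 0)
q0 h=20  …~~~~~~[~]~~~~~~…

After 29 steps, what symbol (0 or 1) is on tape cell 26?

t=0: q0 h=20  …~~~~~~[~]~~~~~~…
t=1: q2 h=21  …~~~~~+[~]~~~~~~…
t=2: q0 h=20  …~~~~~~[+]~~~~~~…
t=3: q0 h=21  …~~~~~+[~]~~~~~~…
t=4: q2 h=22  …~~~~++[~]~~~~~~…
t=5: q0 h=21  …~~~~~+[+]~~~~~~…
t=6: q0 h=22  …~~~~++[~]~~~~~~…
t=7: q2 h=23  …~~~+++[~]~~~~~~…
t=8: q0 h=22  …~~~~++[+]~~~~~~…
t=9: q0 h=23  …~~~+++[~]~~~~~~…
t=10: q2 h=24  …~~++++[~]~~~~~~…
t=11: q0 h=23  …~~~+++[+]~~~~~~…
t=12: q0 h=24  …~~++++[~]~~~~~~…
t=13: q2 h=25  …~+++++[~]~~~~~~…
t=14: q0 h=24  …~~++++[+]~~~~~~…
t=15: q0 h=25  …~+++++[~]~~~~~~…
t=16: q2 h=26  …++++++[~]~~~~~~…
t=17: q0 h=25  …~+++++[+]~~~~~~…
t=18: q0 h=26  …++++++[~]~~~~~~…
t=19: q2 h=27  …++++++[~]~~~~~~…
t=20: q0 h=26  …++++++[+]~~~~~~…
t=21: q0 h=27  …++++++[~]~~~~~~…
t=22: q2 h=28  …++++++[~]~~~~~~…
t=23: q0 h=27  …++++++[+]~~~~~~…
t=24: q0 h=28  …++++++[~]~~~~~~…
t=25: q2 h=29  …++++++[~]~~~~~~…
t=26: q0 h=28  …++++++[+]~~~~~~…
t=27: q0 h=29  …++++++[~]~~~~~~…
t=28: q2 h=30  …++++++[~]~~~~~~…
t=29: q0 h=29  …++++++[+]~~~~~~…

1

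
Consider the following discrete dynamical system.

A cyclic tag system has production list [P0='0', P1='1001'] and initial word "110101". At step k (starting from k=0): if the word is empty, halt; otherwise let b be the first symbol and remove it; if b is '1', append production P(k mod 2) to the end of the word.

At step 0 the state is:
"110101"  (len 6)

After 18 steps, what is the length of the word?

15

gen 0: "110101"  (len 6)
gen 1: "101010"  (len 6)
gen 2: "010101001"  (len 9)
gen 3: "10101001"  (len 8)
gen 4: "01010011001"  (len 11)
gen 5: "1010011001"  (len 10)
gen 6: "0100110011001"  (len 13)
gen 7: "100110011001"  (len 12)
gen 8: "001100110011001"  (len 15)
gen 9: "01100110011001"  (len 14)
gen 10: "1100110011001"  (len 13)
gen 11: "1001100110010"  (len 13)
gen 12: "0011001100101001"  (len 16)
gen 13: "011001100101001"  (len 15)
gen 14: "11001100101001"  (len 14)
gen 15: "10011001010010"  (len 14)
gen 16: "00110010100101001"  (len 17)
gen 17: "0110010100101001"  (len 16)
gen 18: "110010100101001"  (len 15)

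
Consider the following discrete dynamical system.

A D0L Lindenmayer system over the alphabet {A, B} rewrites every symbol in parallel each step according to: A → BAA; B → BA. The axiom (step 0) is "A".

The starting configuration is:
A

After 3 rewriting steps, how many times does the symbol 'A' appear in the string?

13

t=0: A
t=1: BAA
t=2: BABAABAA
t=3: BABAABABAABAABABAABAA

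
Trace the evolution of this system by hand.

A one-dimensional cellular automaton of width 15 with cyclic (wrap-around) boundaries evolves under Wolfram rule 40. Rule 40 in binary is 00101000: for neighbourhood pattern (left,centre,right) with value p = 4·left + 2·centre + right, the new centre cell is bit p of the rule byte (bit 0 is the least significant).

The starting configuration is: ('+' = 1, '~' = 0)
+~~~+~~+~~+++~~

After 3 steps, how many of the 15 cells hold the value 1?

0

[0] +~~~+~~+~~+++~~
[1] ~~~~~~~~~~+~~~~
[2] ~~~~~~~~~~~~~~~
[3] ~~~~~~~~~~~~~~~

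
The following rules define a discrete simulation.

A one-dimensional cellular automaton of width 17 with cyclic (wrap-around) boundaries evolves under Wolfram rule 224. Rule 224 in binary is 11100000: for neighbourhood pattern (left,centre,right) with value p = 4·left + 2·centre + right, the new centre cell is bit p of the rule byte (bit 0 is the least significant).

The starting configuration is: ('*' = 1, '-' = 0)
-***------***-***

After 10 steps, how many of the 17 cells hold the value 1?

0) -***------***-***
1) *-**-------***-**
2) **-*--------***-*
3) ***----------***-
4) -**-----------***
5) *-*------------**
6) **--------------*
7) **---------------
8) -*---------------
9) -----------------
10) -----------------

0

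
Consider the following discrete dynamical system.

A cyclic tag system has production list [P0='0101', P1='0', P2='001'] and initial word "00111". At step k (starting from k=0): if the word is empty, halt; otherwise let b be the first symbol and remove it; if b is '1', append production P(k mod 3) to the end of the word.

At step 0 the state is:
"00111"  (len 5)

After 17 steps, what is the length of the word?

[0] "00111"  (len 5)
[1] "0111"  (len 4)
[2] "111"  (len 3)
[3] "11001"  (len 5)
[4] "10010101"  (len 8)
[5] "00101010"  (len 8)
[6] "0101010"  (len 7)
[7] "101010"  (len 6)
[8] "010100"  (len 6)
[9] "10100"  (len 5)
[10] "01000101"  (len 8)
[11] "1000101"  (len 7)
[12] "000101001"  (len 9)
[13] "00101001"  (len 8)
[14] "0101001"  (len 7)
[15] "101001"  (len 6)
[16] "010010101"  (len 9)
[17] "10010101"  (len 8)

8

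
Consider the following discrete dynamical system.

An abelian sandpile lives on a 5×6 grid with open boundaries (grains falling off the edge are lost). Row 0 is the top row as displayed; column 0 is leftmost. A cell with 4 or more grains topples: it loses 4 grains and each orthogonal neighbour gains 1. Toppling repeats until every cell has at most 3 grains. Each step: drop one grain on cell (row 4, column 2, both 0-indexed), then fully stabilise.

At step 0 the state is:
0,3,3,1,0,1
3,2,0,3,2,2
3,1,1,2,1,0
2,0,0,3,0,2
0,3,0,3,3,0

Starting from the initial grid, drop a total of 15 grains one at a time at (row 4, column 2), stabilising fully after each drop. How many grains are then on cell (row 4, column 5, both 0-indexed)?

1

step 0: 0,3,3,1,0,1
3,2,0,3,2,2
3,1,1,2,1,0
2,0,0,3,0,2
0,3,0,3,3,0
step 1: 0,3,3,1,0,1
3,2,0,3,2,2
3,1,1,2,1,0
2,0,0,3,0,2
0,3,1,3,3,0
step 2: 0,3,3,1,0,1
3,2,0,3,2,2
3,1,1,2,1,0
2,0,0,3,0,2
0,3,2,3,3,0
step 3: 0,3,3,1,0,1
3,2,0,3,2,2
3,1,1,2,1,0
2,0,0,3,0,2
0,3,3,3,3,0
step 4: 0,3,3,1,0,1
3,2,0,3,2,2
3,1,1,3,1,0
2,1,2,0,2,2
1,0,2,2,0,1
step 5: 0,3,3,1,0,1
3,2,0,3,2,2
3,1,1,3,1,0
2,1,2,0,2,2
1,0,3,2,0,1
step 6: 0,3,3,1,0,1
3,2,0,3,2,2
3,1,1,3,1,0
2,1,3,0,2,2
1,1,0,3,0,1
step 7: 0,3,3,1,0,1
3,2,0,3,2,2
3,1,1,3,1,0
2,1,3,0,2,2
1,1,1,3,0,1
step 8: 0,3,3,1,0,1
3,2,0,3,2,2
3,1,1,3,1,0
2,1,3,0,2,2
1,1,2,3,0,1
step 9: 0,3,3,1,0,1
3,2,0,3,2,2
3,1,1,3,1,0
2,1,3,0,2,2
1,1,3,3,0,1
step 10: 0,3,3,1,0,1
3,2,0,3,2,2
3,1,2,3,1,0
2,2,0,2,2,2
1,2,2,0,1,1
step 11: 0,3,3,1,0,1
3,2,0,3,2,2
3,1,2,3,1,0
2,2,0,2,2,2
1,2,3,0,1,1
step 12: 0,3,3,1,0,1
3,2,0,3,2,2
3,1,2,3,1,0
2,2,1,2,2,2
1,3,0,1,1,1
step 13: 0,3,3,1,0,1
3,2,0,3,2,2
3,1,2,3,1,0
2,2,1,2,2,2
1,3,1,1,1,1
step 14: 0,3,3,1,0,1
3,2,0,3,2,2
3,1,2,3,1,0
2,2,1,2,2,2
1,3,2,1,1,1
step 15: 0,3,3,1,0,1
3,2,0,3,2,2
3,1,2,3,1,0
2,2,1,2,2,2
1,3,3,1,1,1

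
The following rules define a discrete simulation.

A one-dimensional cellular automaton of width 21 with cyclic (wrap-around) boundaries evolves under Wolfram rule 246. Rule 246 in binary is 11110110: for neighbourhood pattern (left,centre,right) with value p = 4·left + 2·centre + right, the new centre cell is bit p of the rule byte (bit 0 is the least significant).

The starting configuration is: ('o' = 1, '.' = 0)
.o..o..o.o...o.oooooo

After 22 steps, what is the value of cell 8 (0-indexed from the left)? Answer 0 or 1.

step 0: .o..o..o.o...o.oooooo
step 1: ooooooooooo.ooo.ooooo
step 2: oooooooooooo.ooo.oooo
step 3: ooooooooooooo.ooo.ooo
step 4: oooooooooooooo.ooo.oo
step 5: ooooooooooooooo.ooo.o
step 6: oooooooooooooooo.ooo.
step 7: .oooooooooooooooo.ooo
step 8: o.oooooooooooooooo.oo
step 9: oo.oooooooooooooooo.o
step 10: ooo.oooooooooooooooo.
step 11: .ooo.oooooooooooooooo
step 12: o.ooo.ooooooooooooooo
step 13: oo.ooo.oooooooooooooo
step 14: ooo.ooo.ooooooooooooo
step 15: oooo.ooo.oooooooooooo
step 16: ooooo.ooo.ooooooooooo
step 17: oooooo.ooo.oooooooooo
step 18: ooooooo.ooo.ooooooooo
step 19: oooooooo.ooo.oooooooo
step 20: ooooooooo.ooo.ooooooo
step 21: oooooooooo.ooo.oooooo
step 22: ooooooooooo.ooo.ooooo

1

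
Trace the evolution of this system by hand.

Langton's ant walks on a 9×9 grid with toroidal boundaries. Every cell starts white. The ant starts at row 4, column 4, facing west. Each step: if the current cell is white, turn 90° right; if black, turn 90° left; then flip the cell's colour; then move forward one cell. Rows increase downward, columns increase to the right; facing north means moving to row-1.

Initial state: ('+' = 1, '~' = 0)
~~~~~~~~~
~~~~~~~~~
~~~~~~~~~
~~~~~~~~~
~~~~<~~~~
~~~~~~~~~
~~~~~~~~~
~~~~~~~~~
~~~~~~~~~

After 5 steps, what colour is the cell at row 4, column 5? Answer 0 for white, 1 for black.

1

t=0: ~~~~~~~~~
~~~~~~~~~
~~~~~~~~~
~~~~~~~~~
~~~~<~~~~
~~~~~~~~~
~~~~~~~~~
~~~~~~~~~
~~~~~~~~~
t=1: ~~~~~~~~~
~~~~~~~~~
~~~~~~~~~
~~~~^~~~~
~~~~+~~~~
~~~~~~~~~
~~~~~~~~~
~~~~~~~~~
~~~~~~~~~
t=2: ~~~~~~~~~
~~~~~~~~~
~~~~~~~~~
~~~~+>~~~
~~~~+~~~~
~~~~~~~~~
~~~~~~~~~
~~~~~~~~~
~~~~~~~~~
t=3: ~~~~~~~~~
~~~~~~~~~
~~~~~~~~~
~~~~++~~~
~~~~+v~~~
~~~~~~~~~
~~~~~~~~~
~~~~~~~~~
~~~~~~~~~
t=4: ~~~~~~~~~
~~~~~~~~~
~~~~~~~~~
~~~~++~~~
~~~~<+~~~
~~~~~~~~~
~~~~~~~~~
~~~~~~~~~
~~~~~~~~~
t=5: ~~~~~~~~~
~~~~~~~~~
~~~~~~~~~
~~~~++~~~
~~~~~+~~~
~~~~v~~~~
~~~~~~~~~
~~~~~~~~~
~~~~~~~~~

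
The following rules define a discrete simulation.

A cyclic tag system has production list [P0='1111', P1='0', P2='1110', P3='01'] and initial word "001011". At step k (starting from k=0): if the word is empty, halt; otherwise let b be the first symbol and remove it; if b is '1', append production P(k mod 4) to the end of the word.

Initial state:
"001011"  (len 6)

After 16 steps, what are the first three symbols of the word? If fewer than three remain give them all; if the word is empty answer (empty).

step 0: "001011"  (len 6)
step 1: "01011"  (len 5)
step 2: "1011"  (len 4)
step 3: "0111110"  (len 7)
step 4: "111110"  (len 6)
step 5: "111101111"  (len 9)
step 6: "111011110"  (len 9)
step 7: "110111101110"  (len 12)
step 8: "1011110111001"  (len 13)
step 9: "0111101110011111"  (len 16)
step 10: "111101110011111"  (len 15)
step 11: "111011100111111110"  (len 18)
step 12: "1101110011111111001"  (len 19)
step 13: "1011100111111110011111"  (len 22)
step 14: "0111001111111100111110"  (len 22)
step 15: "111001111111100111110"  (len 21)
step 16: "1100111111110011111001"  (len 22)

110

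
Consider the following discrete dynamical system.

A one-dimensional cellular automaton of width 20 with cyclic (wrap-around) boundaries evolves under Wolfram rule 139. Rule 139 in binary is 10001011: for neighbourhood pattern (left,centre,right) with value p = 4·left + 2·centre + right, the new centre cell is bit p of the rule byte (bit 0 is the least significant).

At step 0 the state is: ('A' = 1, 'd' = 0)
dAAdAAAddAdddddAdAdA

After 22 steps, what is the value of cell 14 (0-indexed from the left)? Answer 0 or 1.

0

gen 0: dAAdAAAddAdddddAdAdA
gen 1: dAddAAddAddAAAAddddd
gen 2: AddAAddAddAAAAddAAAA
gen 3: ddAAddAddAAAAddAAAAA
gen 4: dAAddAddAAAAddAAAAAd
gen 5: AAddAddAAAAddAAAAAdd
gen 6: AddAddAAAAddAAAAAddA
gen 7: ddAddAAAAddAAAAAddAA
gen 8: dAddAAAAddAAAAAddAAd
gen 9: AddAAAAddAAAAAddAAdd
gen 10: ddAAAAddAAAAAddAAddA
gen 11: dAAAAddAAAAAddAAddAd
gen 12: AAAAddAAAAAddAAddAdd
gen 13: AAAddAAAAAddAAddAddA
gen 14: AAddAAAAAddAAddAddAA
gen 15: AddAAAAAddAAddAddAAA
gen 16: ddAAAAAddAAddAddAAAA
gen 17: dAAAAAddAAddAddAAAAd
gen 18: AAAAAddAAddAddAAAAdd
gen 19: AAAAddAAddAddAAAAddA
gen 20: AAAddAAddAddAAAAddAA
gen 21: AAddAAddAddAAAAddAAA
gen 22: AddAAddAddAAAAddAAAA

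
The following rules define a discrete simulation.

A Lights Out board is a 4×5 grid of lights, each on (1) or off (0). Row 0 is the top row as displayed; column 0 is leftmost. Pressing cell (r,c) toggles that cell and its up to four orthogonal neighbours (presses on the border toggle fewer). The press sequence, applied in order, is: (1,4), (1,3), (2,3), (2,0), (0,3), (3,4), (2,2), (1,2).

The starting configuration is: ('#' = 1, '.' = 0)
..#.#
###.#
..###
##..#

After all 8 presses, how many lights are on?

7

k=0  ..#.#
###.#
..###
##..#
k=1  ..#..
####.
..##.
##..#
k=2  ..##.
##..#
..#..
##..#
k=3  ..##.
##.##
...##
##.##
k=4  ..##.
.#.##
##.##
.#.##
k=5  ....#
.#..#
##.##
.#.##
k=6  ....#
.#..#
##.#.
.#...
k=7  ....#
.##.#
#.#..
.##..
k=8  ..#.#
...##
#....
.##..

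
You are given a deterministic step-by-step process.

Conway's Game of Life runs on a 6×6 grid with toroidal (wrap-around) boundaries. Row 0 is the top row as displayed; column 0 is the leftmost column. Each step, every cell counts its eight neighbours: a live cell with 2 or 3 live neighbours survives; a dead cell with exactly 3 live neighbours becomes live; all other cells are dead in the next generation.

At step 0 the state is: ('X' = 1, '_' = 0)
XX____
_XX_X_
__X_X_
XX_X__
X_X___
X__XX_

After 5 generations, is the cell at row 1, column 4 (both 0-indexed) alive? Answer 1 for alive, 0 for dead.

1

k=0  XX____
_XX_X_
__X_X_
XX_X__
X_X___
X__XX_
k=1  X___X_
X_X__X
X___XX
X__X_X
X_X_X_
X_XX__
k=2  X_X_X_
___X__
___X__
___X__
X_X_X_
X_X_X_
k=3  __X_X_
__XXX_
__XXX_
__XXX_
__X_X_
X_X_X_
k=4  __X_X_
_X___X
_X___X
_X___X
__X_X_
__X_X_
k=5  _XX_XX
_XX_XX
_XX_XX
_XX_XX
_XX_XX
_XX_XX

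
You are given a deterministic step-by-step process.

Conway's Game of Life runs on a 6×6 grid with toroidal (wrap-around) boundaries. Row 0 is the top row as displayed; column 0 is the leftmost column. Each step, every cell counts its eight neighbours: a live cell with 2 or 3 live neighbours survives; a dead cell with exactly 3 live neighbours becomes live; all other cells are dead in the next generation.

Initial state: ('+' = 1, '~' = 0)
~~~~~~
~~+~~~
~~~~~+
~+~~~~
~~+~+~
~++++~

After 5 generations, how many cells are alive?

2

[0] ~~~~~~
~~+~~~
~~~~~+
~+~~~~
~~+~+~
~++++~
[1] ~+~~~~
~~~~~~
~~~~~~
~~~~~~
~~~~+~
~++~+~
[2] ~++~~~
~~~~~~
~~~~~~
~~~~~~
~~~+~~
~+++~~
[3] ~+~+~~
~~~~~~
~~~~~~
~~~~~~
~~~+~~
~+~+~~
[4] ~~~~~~
~~~~~~
~~~~~~
~~~~~~
~~+~~~
~~~++~
[5] ~~~~~~
~~~~~~
~~~~~~
~~~~~~
~~~+~~
~~~+~~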